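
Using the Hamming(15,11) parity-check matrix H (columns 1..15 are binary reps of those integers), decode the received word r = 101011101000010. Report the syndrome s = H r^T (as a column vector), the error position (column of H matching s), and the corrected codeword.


s = (0, 0, 0, 1)^T, error position = 1, corrected codeword c = 001011101000010

Compute s = H r^T mod 2 one row at a time:
  s_1 = 0 + 1 + 0 + 0 + 0 + 0 + 1 + 0 = 2 ≡ 0 (mod 2).
  s_2 = 0 + 1 + 1 + 1 + 0 + 0 + 1 + 0 = 4 ≡ 0 (mod 2).
  s_3 = 0 + 1 + 1 + 1 + 0 + 0 + 1 + 0 = 4 ≡ 0 (mod 2).
  s_4 = 1 + 1 + 1 + 1 + 1 + 0 + 0 + 0 = 5 ≡ 1 (mod 2).
s = (0, 0, 0, 1)^T — this equals column 1 of H (binary 0001), so error is at position 1.
Correct: flip bit 1 of r = 101011101000010 to get c = 001011101000010.


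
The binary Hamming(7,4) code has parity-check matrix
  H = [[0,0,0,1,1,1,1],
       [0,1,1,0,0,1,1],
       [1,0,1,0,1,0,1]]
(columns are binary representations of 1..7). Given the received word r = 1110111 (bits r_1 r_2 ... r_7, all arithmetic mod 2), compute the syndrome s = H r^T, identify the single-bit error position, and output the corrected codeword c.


s = (1, 0, 0)^T, error position = 4, corrected codeword c = 1111111

Compute s = H r^T mod 2 one row at a time:
  s_1 = 0 + 1 + 1 + 1 = 3 ≡ 1 (mod 2).
  s_2 = 1 + 1 + 1 + 1 = 4 ≡ 0 (mod 2).
  s_3 = 1 + 1 + 1 + 1 = 4 ≡ 0 (mod 2).
s = (1, 0, 0)^T — this equals column 4 of H (binary 100), so error is at position 4.
Correct: flip bit 4 of r = 1110111 to get c = 1111111.


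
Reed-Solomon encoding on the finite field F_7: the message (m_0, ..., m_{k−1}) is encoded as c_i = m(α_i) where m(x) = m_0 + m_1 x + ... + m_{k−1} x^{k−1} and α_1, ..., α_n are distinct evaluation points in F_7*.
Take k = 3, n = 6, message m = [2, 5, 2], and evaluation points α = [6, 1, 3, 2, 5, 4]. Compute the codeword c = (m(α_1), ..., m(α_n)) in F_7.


c = [6, 2, 0, 6, 0, 5]

Message polynomial: m(x) = 2 + 5·x + 2·x^2 (mod 7).
For each evaluation point α_i, compute m(α_i) mod 7:
  α_1 = 6: Horner steps 2 → 3 → 6, so m(6) = 6.
  α_2 = 1: Horner steps 2 → 0 → 2, so m(1) = 2.
  α_3 = 3: Horner steps 2 → 4 → 0, so m(3) = 0.
  α_4 = 2: Horner steps 2 → 2 → 6, so m(2) = 6.
  α_5 = 5: Horner steps 2 → 1 → 0, so m(5) = 0.
  α_6 = 4: Horner steps 2 → 6 → 5, so m(4) = 5.
Codeword c = [6, 2, 0, 6, 0, 5] ∈ F_7^6.


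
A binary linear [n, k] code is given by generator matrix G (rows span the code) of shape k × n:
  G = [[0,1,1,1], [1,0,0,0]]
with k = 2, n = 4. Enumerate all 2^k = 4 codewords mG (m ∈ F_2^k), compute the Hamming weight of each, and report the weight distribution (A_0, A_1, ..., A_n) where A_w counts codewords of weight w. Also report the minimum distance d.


Weight distribution: A_0 = 1, A_1 = 1, A_3 = 1, A_4 = 1. Minimum distance d = 1.

Enumerate all 2^2 = 4 messages m ∈ F_2^2.
For each, compute codeword c = mG in F_2^4, then tally its weight.
  m = 00 → c = 0000, weight = 0.
  m = 10 → c = 0111, weight = 3.
  m = 01 → c = 1000, weight = 1.
  m = 11 → c = 1111, weight = 4.
Tally weights:
  weight 0: 1 codewords.
  weight 1: 1 codewords.
  weight 3: 1 codewords.
  weight 4: 1 codewords.
Minimum distance d = smallest w > 0 with A_w > 0 = 1.
Sanity: Σ A_w = 4 = 2^2 = 4 ✓.


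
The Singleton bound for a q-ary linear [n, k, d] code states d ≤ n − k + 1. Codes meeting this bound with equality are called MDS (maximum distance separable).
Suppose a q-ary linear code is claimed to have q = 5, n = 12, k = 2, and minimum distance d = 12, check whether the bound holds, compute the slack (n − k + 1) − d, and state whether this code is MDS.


Singleton RHS = n − k + 1 = 11, slack = -1, bound violated (no such code; not MDS).

Singleton bound: d ≤ n − k + 1.
Here n = 12, k = 2, so n − k + 1 = 11.
Given d = 12, check d ≤ 11: NO.
Slack = (n − k + 1) − d = -1.
The slack is negative: d = 12 exceeds n − k + 1 = 11 by 1, so the Singleton bound is violated and no linear [12, 2, 12]_5 code can exist. In particular it is not MDS (MDS requires d = n − k + 1 exactly).
Description: the claimed parameters are [12, 2, 12]_5; such a code would be impossible (violates the Singleton bound).


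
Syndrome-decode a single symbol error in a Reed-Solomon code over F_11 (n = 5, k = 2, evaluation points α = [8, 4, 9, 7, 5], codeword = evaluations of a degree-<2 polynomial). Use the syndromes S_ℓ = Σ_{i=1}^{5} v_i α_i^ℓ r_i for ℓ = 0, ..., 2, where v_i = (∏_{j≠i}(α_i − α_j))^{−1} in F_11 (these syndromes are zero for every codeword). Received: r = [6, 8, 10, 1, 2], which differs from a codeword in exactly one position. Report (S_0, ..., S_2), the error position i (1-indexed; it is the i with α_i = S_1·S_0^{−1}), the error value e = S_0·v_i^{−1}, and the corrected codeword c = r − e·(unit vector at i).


S = (3, 5, 1), error at position 3, error magnitude e = 10, c = [6, 8, 0, 1, 2].

Step 1: column multipliers v_i = (∏_{j≠i}(α_i − α_j))^{−1} mod 11.
  i = 1 (α = 8): (8−4)(8−9)(8−7)(8−5) = 4·(−1)·1·3 = −12 ≡ 10, so v_1 = 10^{−1} = 10 (mod 11).
  i = 2 (α = 4): (4−8)(4−9)(4−7)(4−5) = (−4)·(−5)·(−3)·(−1) = 60 ≡ 5, so v_2 = 5^{−1} = 9 (mod 11).
  i = 3 (α = 9): (9−8)(9−4)(9−7)(9−5) = 1·5·2·4 = 40 ≡ 7, so v_3 = 7^{−1} = 8 (mod 11).
  i = 4 (α = 7): (7−8)(7−4)(7−9)(7−5) = (−1)·3·(−2)·2 = 12 ≡ 1, so v_4 = 1^{−1} = 1 (mod 11).
  i = 5 (α = 5): (5−8)(5−4)(5−9)(5−7) = (−3)·1·(−4)·(−2) = −24 ≡ 9, so v_5 = 9^{−1} = 5 (mod 11).
  v = [10, 9, 8, 1, 5].
Step 2: syndromes of r = [6, 8, 10, 1, 2] (all sums mod 11).
  S_0 = Σ v_i r_i = 10·6 + 9·8 + 8·10 + 1·1 + 5·2 = 223 ≡ 3.
  S_1 = Σ v_i α_i r_i = 10·8·6 + 9·4·8 + 8·9·10 + 1·7·1 + 5·5·2 = 1545 ≡ 5.
  α_i^2 mod 11 = [9, 5, 4, 5, 3].
  S_2 = Σ v_i α_i^2 r_i = 10·9·6 + 9·5·8 + 8·4·10 + 1·5·1 + 5·3·2 = 1255 ≡ 1.
  S = (3, 5, 1) ≠ 0, so r is not a codeword (an error is present).
Step 3: locate the error. For a single error e at position i, S_ℓ = v_i·e·α_i^ℓ, so α_err = S_1/S_0.
  S_0^{−1} = 3^{−1} = 4 (mod 11), so α_err = 5·4 = 20 ≡ 9 = α_3. Error position i = 3.
  Consistency check: S_2/S_1 = 1·9 = 9 ≡ 9 = α_err ✓ (single-error assumption holds).
Step 4: error magnitude e = S_0/v_3 = S_0·∏_{j≠3}(α_3 − α_j) = 3·7 = 21 ≡ 10 (mod 11).
Step 5: correct position 3: c_3 = r_3 − e = 10 − 10 ≡ 0 (mod 11). Hence c = [6, 8, 0, 1, 2].
  Check: interpolating c through the α_i gives m(x) = 10 + 5·x (degree < 2) with m(α_i) = c_i for every i, so c is indeed a codeword.


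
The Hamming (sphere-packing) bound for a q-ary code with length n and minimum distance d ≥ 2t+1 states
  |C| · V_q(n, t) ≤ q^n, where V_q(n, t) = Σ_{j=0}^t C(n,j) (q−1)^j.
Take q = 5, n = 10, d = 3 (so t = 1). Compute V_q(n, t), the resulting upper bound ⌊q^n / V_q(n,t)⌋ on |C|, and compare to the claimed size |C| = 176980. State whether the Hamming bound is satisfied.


V_q(n, t) = 41, q^n = 9765625, Hamming bound = 238185, |C| = 176980 ≤ bound (satisfied).

Step 1: Compute V_q(n, t) = Σ_{j=0}^1 C(n, j) (q−1)^j.
  j = 0: C(10,0)·(4)^0 = 1·1 = 1.
  j = 1: C(10,1)·(4)^1 = 10·4 = 40.
  V_q(n, t) = 1 + 40 = 41.
Step 2: q^n = 5^10 = 9765625.
Step 3: Hamming bound ⌊q^n / V_q(n,t)⌋ = ⌊9765625/41⌋ = 238185.
Step 4: Compare |C| = 176980 to 238185: satisfied.
The claimed |C| lies below the Hamming bound.


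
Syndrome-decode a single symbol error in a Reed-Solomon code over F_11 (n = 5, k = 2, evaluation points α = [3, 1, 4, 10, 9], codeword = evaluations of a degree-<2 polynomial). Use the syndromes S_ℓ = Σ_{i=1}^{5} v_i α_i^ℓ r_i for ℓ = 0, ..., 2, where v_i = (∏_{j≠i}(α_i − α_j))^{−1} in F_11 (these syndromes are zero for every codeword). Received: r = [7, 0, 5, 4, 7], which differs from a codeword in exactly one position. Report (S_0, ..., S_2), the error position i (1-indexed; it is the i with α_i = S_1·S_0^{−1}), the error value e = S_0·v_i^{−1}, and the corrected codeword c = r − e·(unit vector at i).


S = (6, 10, 2), error at position 5, error magnitude e = 1, c = [7, 0, 5, 4, 6].

Step 1: column multipliers v_i = (∏_{j≠i}(α_i − α_j))^{−1} mod 11.
  i = 1 (α = 3): (3−1)(3−4)(3−10)(3−9) = 2·(−1)·(−7)·(−6) = −84 ≡ 4, so v_1 = 4^{−1} = 3 (mod 11).
  i = 2 (α = 1): (1−3)(1−4)(1−10)(1−9) = (−2)·(−3)·(−9)·(−8) = 432 ≡ 3, so v_2 = 3^{−1} = 4 (mod 11).
  i = 3 (α = 4): (4−3)(4−1)(4−10)(4−9) = 1·3·(−6)·(−5) = 90 ≡ 2, so v_3 = 2^{−1} = 6 (mod 11).
  i = 4 (α = 10): (10−3)(10−1)(10−4)(10−9) = 7·9·6·1 = 378 ≡ 4, so v_4 = 4^{−1} = 3 (mod 11).
  i = 5 (α = 9): (9−3)(9−1)(9−4)(9−10) = 6·8·5·(−1) = −240 ≡ 2, so v_5 = 2^{−1} = 6 (mod 11).
  v = [3, 4, 6, 3, 6].
Step 2: syndromes of r = [7, 0, 5, 4, 7] (all sums mod 11).
  S_0 = Σ v_i r_i = 3·7 + 4·0 + 6·5 + 3·4 + 6·7 = 105 ≡ 6.
  S_1 = Σ v_i α_i r_i = 3·3·7 + 4·1·0 + 6·4·5 + 3·10·4 + 6·9·7 = 681 ≡ 10.
  α_i^2 mod 11 = [9, 1, 5, 1, 4].
  S_2 = Σ v_i α_i^2 r_i = 3·9·7 + 4·1·0 + 6·5·5 + 3·1·4 + 6·4·7 = 519 ≡ 2.
  S = (6, 10, 2) ≠ 0, so r is not a codeword (an error is present).
Step 3: locate the error. For a single error e at position i, S_ℓ = v_i·e·α_i^ℓ, so α_err = S_1/S_0.
  S_0^{−1} = 6^{−1} = 2 (mod 11), so α_err = 10·2 = 20 ≡ 9 = α_5. Error position i = 5.
  Consistency check: S_2/S_1 = 2·10 = 20 ≡ 9 = α_err ✓ (single-error assumption holds).
Step 4: error magnitude e = S_0/v_5 = S_0·∏_{j≠5}(α_5 − α_j) = 6·2 = 12 ≡ 1 (mod 11).
Step 5: correct position 5: c_5 = r_5 − e = 7 − 1 ≡ 6 (mod 11). Hence c = [7, 0, 5, 4, 6].
  Check: interpolating c through the α_i gives m(x) = 2 + 9·x (degree < 2) with m(α_i) = c_i for every i, so c is indeed a codeword.


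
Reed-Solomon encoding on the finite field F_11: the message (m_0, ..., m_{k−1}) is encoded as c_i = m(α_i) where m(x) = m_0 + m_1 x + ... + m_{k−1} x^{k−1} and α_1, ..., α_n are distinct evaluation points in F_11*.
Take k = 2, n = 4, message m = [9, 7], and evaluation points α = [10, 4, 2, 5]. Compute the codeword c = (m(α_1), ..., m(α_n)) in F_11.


c = [2, 4, 1, 0]

Message polynomial: m(x) = 9 + 7·x (mod 11).
For each evaluation point α_i, compute m(α_i) mod 11:
  α_1 = 10: Horner steps 7 → 2, so m(10) = 2.
  α_2 = 4: Horner steps 7 → 4, so m(4) = 4.
  α_3 = 2: Horner steps 7 → 1, so m(2) = 1.
  α_4 = 5: Horner steps 7 → 0, so m(5) = 0.
Codeword c = [2, 4, 1, 0] ∈ F_11^4.


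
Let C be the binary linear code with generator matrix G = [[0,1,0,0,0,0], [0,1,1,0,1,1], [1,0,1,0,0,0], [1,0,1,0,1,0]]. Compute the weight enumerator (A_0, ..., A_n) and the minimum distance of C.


Weight distribution: A_0 = 1, A_1 = 2, A_2 = 4, A_3 = 6, A_4 = 3. Minimum distance d = 1.

Enumerate all 2^4 = 16 messages m ∈ F_2^4.
For each, compute codeword c = mG in F_2^6, then tally its weight.
  m = 0000 → c = 000000, weight = 0.
  m = 1000 → c = 010000, weight = 1.
  m = 0100 → c = 011011, weight = 4.
  m = 1100 → c = 001011, weight = 3.
  m = 0010 → c = 101000, weight = 2.
  m = 1010 → c = 111000, weight = 3.
  m = 0110 → c = 110011, weight = 4.
  m = 1110 → c = 100011, weight = 3.
  m = 0001 → c = 101010, weight = 3.
  m = 1001 → c = 111010, weight = 4.
  m = 0101 → c = 110001, weight = 3.
  m = 1101 → c = 100001, weight = 2.
  m = 0011 → c = 000010, weight = 1.
  m = 1011 → c = 010010, weight = 2.
  m = 0111 → c = 011001, weight = 3.
  m = 1111 → c = 001001, weight = 2.
Tally weights:
  weight 0: 1 codewords.
  weight 1: 2 codewords.
  weight 2: 4 codewords.
  weight 3: 6 codewords.
  weight 4: 3 codewords.
Minimum distance d = smallest w > 0 with A_w > 0 = 1.
Sanity: Σ A_w = 16 = 2^4 = 16 ✓.


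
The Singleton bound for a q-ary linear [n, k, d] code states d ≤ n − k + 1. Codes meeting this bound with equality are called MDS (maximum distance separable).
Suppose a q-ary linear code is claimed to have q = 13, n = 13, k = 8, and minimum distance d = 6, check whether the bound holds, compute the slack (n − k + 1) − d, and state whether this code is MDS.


Singleton RHS = n − k + 1 = 6, slack = 0, bound satisfied, MDS.

Singleton bound: d ≤ n − k + 1.
Here n = 13, k = 8, so n − k + 1 = 6.
Given d = 6, check d ≤ 6: YES.
Slack = (n − k + 1) − d = 0.
The code is MDS (slack = 0).
Description: the claimed parameters are [13, 8, 6]_13; such a code would be MDS (meets Singleton bound).


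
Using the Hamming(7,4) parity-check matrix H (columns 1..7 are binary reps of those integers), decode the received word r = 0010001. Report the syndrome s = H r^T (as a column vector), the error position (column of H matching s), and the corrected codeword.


s = (1, 0, 0)^T, error position = 4, corrected codeword c = 0011001

Compute s = H r^T mod 2 one row at a time:
  s_1 = 0 + 0 + 0 + 1 = 1 ≡ 1 (mod 2).
  s_2 = 0 + 1 + 0 + 1 = 2 ≡ 0 (mod 2).
  s_3 = 0 + 1 + 0 + 1 = 2 ≡ 0 (mod 2).
s = (1, 0, 0)^T — this equals column 4 of H (binary 100), so error is at position 4.
Correct: flip bit 4 of r = 0010001 to get c = 0011001.


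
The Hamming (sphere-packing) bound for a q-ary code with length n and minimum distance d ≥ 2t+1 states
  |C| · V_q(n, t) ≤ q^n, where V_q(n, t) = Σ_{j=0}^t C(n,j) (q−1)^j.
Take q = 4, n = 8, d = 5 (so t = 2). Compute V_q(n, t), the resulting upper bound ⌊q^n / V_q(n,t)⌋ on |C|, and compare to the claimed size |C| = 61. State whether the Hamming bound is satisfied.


V_q(n, t) = 277, q^n = 65536, Hamming bound = 236, |C| = 61 ≤ bound (satisfied).

Step 1: Compute V_q(n, t) = Σ_{j=0}^2 C(n, j) (q−1)^j.
  j = 0: C(8,0)·(3)^0 = 1·1 = 1.
  j = 1: C(8,1)·(3)^1 = 8·3 = 24.
  j = 2: C(8,2)·(3)^2 = 28·9 = 252.
  V_q(n, t) = 1 + 24 + 252 = 277.
Step 2: q^n = 4^8 = 65536.
Step 3: Hamming bound ⌊q^n / V_q(n,t)⌋ = ⌊65536/277⌋ = 236.
Step 4: Compare |C| = 61 to 236: satisfied.
The claimed |C| lies below the Hamming bound.


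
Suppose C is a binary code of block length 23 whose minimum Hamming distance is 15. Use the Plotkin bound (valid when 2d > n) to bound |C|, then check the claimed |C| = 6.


Plotkin bound M ≤ 4; given |C| = 6 > bound (violated).

Check applicability: 2d = 30, n = 23.
2d − n = 7 > 0, so Plotkin applies.
Compute d/(2d−n) = 15/7 ≈ 2.1429.
⌊d/(2d−n)⌋ = 2.
Plotkin bound: M ≤ 2·2 = 4.
Given |C| = 6, check: VIOLATED.
This |C| is above the Plotkin bound, so no binary code with n = 23, d = 15 and 6 codewords exists.


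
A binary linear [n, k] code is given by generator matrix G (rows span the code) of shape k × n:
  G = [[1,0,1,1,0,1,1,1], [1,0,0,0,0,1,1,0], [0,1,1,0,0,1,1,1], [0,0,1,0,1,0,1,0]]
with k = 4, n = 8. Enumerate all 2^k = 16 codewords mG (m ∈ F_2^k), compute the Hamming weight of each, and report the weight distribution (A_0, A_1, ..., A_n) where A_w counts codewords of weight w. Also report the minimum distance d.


Weight distribution: A_0 = 1, A_3 = 4, A_4 = 5, A_5 = 4, A_6 = 2. Minimum distance d = 3.

Enumerate all 2^4 = 16 messages m ∈ F_2^4.
For each, compute codeword c = mG in F_2^8, then tally its weight.
  m = 0000 → c = 00000000, weight = 0.
  m = 1000 → c = 10110111, weight = 6.
  m = 0100 → c = 10000110, weight = 3.
  m = 1100 → c = 00110001, weight = 3.
  m = 0010 → c = 01100111, weight = 5.
  m = 1010 → c = 11010000, weight = 3.
  m = 0110 → c = 11100001, weight = 4.
  m = 1110 → c = 01010110, weight = 4.
  m = 0001 → c = 00101010, weight = 3.
  m = 1001 → c = 10011101, weight = 5.
  m = 0101 → c = 10101100, weight = 4.
  m = 1101 → c = 00011011, weight = 4.
  m = 0011 → c = 01001101, weight = 4.
  m = 1011 → c = 11111010, weight = 6.
  m = 0111 → c = 11001011, weight = 5.
  m = 1111 → c = 01111100, weight = 5.
Tally weights:
  weight 0: 1 codewords.
  weight 3: 4 codewords.
  weight 4: 5 codewords.
  weight 5: 4 codewords.
  weight 6: 2 codewords.
Minimum distance d = smallest w > 0 with A_w > 0 = 3.
Sanity: Σ A_w = 16 = 2^4 = 16 ✓.


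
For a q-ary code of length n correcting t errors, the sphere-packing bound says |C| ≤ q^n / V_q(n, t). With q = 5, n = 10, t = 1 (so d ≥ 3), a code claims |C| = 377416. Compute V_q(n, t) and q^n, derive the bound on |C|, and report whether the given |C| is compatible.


V_q(n, t) = 41, q^n = 9765625, Hamming bound = 238185, |C| = 377416 > bound (violated).

Step 1: Compute V_q(n, t) = Σ_{j=0}^1 C(n, j) (q−1)^j.
  j = 0: C(10,0)·(4)^0 = 1·1 = 1.
  j = 1: C(10,1)·(4)^1 = 10·4 = 40.
  V_q(n, t) = 1 + 40 = 41.
Step 2: q^n = 5^10 = 9765625.
Step 3: Hamming bound ⌊q^n / V_q(n,t)⌋ = ⌊9765625/41⌋ = 238185.
Step 4: Compare |C| = 377416 to 238185: violated.
The claimed |C| lies above the Hamming bound, so no 5-ary code of length 10 with d ≥ 3 can have 377416 codewords.


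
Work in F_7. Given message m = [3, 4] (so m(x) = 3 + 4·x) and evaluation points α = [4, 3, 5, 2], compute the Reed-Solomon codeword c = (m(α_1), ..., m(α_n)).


c = [5, 1, 2, 4]

Message polynomial: m(x) = 3 + 4·x (mod 7).
For each evaluation point α_i, compute m(α_i) mod 7:
  α_1 = 4: Horner steps 4 → 5, so m(4) = 5.
  α_2 = 3: Horner steps 4 → 1, so m(3) = 1.
  α_3 = 5: Horner steps 4 → 2, so m(5) = 2.
  α_4 = 2: Horner steps 4 → 4, so m(2) = 4.
Codeword c = [5, 1, 2, 4] ∈ F_7^4.


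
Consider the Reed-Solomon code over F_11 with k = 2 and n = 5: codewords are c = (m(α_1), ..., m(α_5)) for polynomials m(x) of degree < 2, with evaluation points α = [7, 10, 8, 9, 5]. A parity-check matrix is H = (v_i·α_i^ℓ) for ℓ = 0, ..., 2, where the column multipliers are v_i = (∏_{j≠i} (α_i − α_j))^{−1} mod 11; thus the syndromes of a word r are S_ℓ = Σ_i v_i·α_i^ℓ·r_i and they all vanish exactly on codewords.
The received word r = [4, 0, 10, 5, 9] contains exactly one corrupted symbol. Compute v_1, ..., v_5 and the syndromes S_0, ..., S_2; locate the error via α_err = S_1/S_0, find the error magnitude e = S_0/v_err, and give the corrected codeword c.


S = (5, 3, 4), error at position 5, error magnitude e = 6, c = [4, 0, 10, 5, 3].

Step 1: column multipliers v_i = (∏_{j≠i}(α_i − α_j))^{−1} mod 11.
  i = 1 (α = 7): (7−10)(7−8)(7−9)(7−5) = (−3)·(−1)·(−2)·2 = −12 ≡ 10, so v_1 = 10^{−1} = 10 (mod 11).
  i = 2 (α = 10): (10−7)(10−8)(10−9)(10−5) = 3·2·1·5 = 30 ≡ 8, so v_2 = 8^{−1} = 7 (mod 11).
  i = 3 (α = 8): (8−7)(8−10)(8−9)(8−5) = 1·(−2)·(−1)·3 = 6 ≡ 6, so v_3 = 6^{−1} = 2 (mod 11).
  i = 4 (α = 9): (9−7)(9−10)(9−8)(9−5) = 2·(−1)·1·4 = −8 ≡ 3, so v_4 = 3^{−1} = 4 (mod 11).
  i = 5 (α = 5): (5−7)(5−10)(5−8)(5−9) = (−2)·(−5)·(−3)·(−4) = 120 ≡ 10, so v_5 = 10^{−1} = 10 (mod 11).
  v = [10, 7, 2, 4, 10].
Step 2: syndromes of r = [4, 0, 10, 5, 9] (all sums mod 11).
  S_0 = Σ v_i r_i = 10·4 + 7·0 + 2·10 + 4·5 + 10·9 = 170 ≡ 5.
  S_1 = Σ v_i α_i r_i = 10·7·4 + 7·10·0 + 2·8·10 + 4·9·5 + 10·5·9 = 1070 ≡ 3.
  α_i^2 mod 11 = [5, 1, 9, 4, 3].
  S_2 = Σ v_i α_i^2 r_i = 10·5·4 + 7·1·0 + 2·9·10 + 4·4·5 + 10·3·9 = 730 ≡ 4.
  S = (5, 3, 4) ≠ 0, so r is not a codeword (an error is present).
Step 3: locate the error. For a single error e at position i, S_ℓ = v_i·e·α_i^ℓ, so α_err = S_1/S_0.
  S_0^{−1} = 5^{−1} = 9 (mod 11), so α_err = 3·9 = 27 ≡ 5 = α_5. Error position i = 5.
  Consistency check: S_2/S_1 = 4·4 = 16 ≡ 5 = α_err ✓ (single-error assumption holds).
Step 4: error magnitude e = S_0/v_5 = S_0·∏_{j≠5}(α_5 − α_j) = 5·10 = 50 ≡ 6 (mod 11).
Step 5: correct position 5: c_5 = r_5 − e = 9 − 6 ≡ 3 (mod 11). Hence c = [4, 0, 10, 5, 3].
  Check: interpolating c through the α_i gives m(x) = 6 + 6·x (degree < 2) with m(α_i) = c_i for every i, so c is indeed a codeword.


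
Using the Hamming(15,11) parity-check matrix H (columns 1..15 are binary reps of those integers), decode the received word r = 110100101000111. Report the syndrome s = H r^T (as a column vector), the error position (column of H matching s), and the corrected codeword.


s = (0, 1, 0, 1)^T, error position = 5, corrected codeword c = 110110101000111

Compute s = H r^T mod 2 one row at a time:
  s_1 = 0 + 1 + 0 + 0 + 0 + 1 + 1 + 1 = 4 ≡ 0 (mod 2).
  s_2 = 1 + 0 + 0 + 1 + 0 + 1 + 1 + 1 = 5 ≡ 1 (mod 2).
  s_3 = 1 + 0 + 0 + 1 + 0 + 0 + 1 + 1 = 4 ≡ 0 (mod 2).
  s_4 = 1 + 0 + 0 + 1 + 1 + 0 + 1 + 1 = 5 ≡ 1 (mod 2).
s = (0, 1, 0, 1)^T — this equals column 5 of H (binary 0101), so error is at position 5.
Correct: flip bit 5 of r = 110100101000111 to get c = 110110101000111.


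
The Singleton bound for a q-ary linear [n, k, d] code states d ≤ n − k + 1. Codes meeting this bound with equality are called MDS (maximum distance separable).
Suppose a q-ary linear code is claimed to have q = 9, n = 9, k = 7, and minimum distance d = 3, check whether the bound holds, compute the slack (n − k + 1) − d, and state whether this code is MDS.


Singleton RHS = n − k + 1 = 3, slack = 0, bound satisfied, MDS.

Singleton bound: d ≤ n − k + 1.
Here n = 9, k = 7, so n − k + 1 = 3.
Given d = 3, check d ≤ 3: YES.
Slack = (n − k + 1) − d = 0.
The code is MDS (slack = 0).
Description: the claimed parameters are [9, 7, 3]_9; such a code would be MDS (meets Singleton bound).


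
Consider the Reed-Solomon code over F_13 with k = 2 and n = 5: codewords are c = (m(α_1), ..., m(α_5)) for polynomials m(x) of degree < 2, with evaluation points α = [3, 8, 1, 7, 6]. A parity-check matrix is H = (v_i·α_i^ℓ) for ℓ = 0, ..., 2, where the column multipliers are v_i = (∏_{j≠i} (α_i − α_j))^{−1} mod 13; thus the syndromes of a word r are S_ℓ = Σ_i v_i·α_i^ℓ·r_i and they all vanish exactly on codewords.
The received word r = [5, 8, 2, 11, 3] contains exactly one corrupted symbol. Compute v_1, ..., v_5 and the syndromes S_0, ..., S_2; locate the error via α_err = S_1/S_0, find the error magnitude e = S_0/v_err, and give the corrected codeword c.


S = (3, 11, 10), error at position 2, error magnitude e = 2, c = [5, 6, 2, 11, 3].

Step 1: column multipliers v_i = (∏_{j≠i}(α_i − α_j))^{−1} mod 13.
  i = 1 (α = 3): (3−8)(3−1)(3−7)(3−6) = (−5)·2·(−4)·(−3) = −120 ≡ 10, so v_1 = 10^{−1} = 4 (mod 13).
  i = 2 (α = 8): (8−3)(8−1)(8−7)(8−6) = 5·7·1·2 = 70 ≡ 5, so v_2 = 5^{−1} = 8 (mod 13).
  i = 3 (α = 1): (1−3)(1−8)(1−7)(1−6) = (−2)·(−7)·(−6)·(−5) = 420 ≡ 4, so v_3 = 4^{−1} = 10 (mod 13).
  i = 4 (α = 7): (7−3)(7−8)(7−1)(7−6) = 4·(−1)·6·1 = −24 ≡ 2, so v_4 = 2^{−1} = 7 (mod 13).
  i = 5 (α = 6): (6−3)(6−8)(6−1)(6−7) = 3·(−2)·5·(−1) = 30 ≡ 4, so v_5 = 4^{−1} = 10 (mod 13).
  v = [4, 8, 10, 7, 10].
Step 2: syndromes of r = [5, 8, 2, 11, 3] (all sums mod 13).
  S_0 = Σ v_i r_i = 4·5 + 8·8 + 10·2 + 7·11 + 10·3 = 211 ≡ 3.
  S_1 = Σ v_i α_i r_i = 4·3·5 + 8·8·8 + 10·1·2 + 7·7·11 + 10·6·3 = 1311 ≡ 11.
  α_i^2 mod 13 = [9, 12, 1, 10, 10].
  S_2 = Σ v_i α_i^2 r_i = 4·9·5 + 8·12·8 + 10·1·2 + 7·10·11 + 10·10·3 = 2038 ≡ 10.
  S = (3, 11, 10) ≠ 0, so r is not a codeword (an error is present).
Step 3: locate the error. For a single error e at position i, S_ℓ = v_i·e·α_i^ℓ, so α_err = S_1/S_0.
  S_0^{−1} = 3^{−1} = 9 (mod 13), so α_err = 11·9 = 99 ≡ 8 = α_2. Error position i = 2.
  Consistency check: S_2/S_1 = 10·6 = 60 ≡ 8 = α_err ✓ (single-error assumption holds).
Step 4: error magnitude e = S_0/v_2 = S_0·∏_{j≠2}(α_2 − α_j) = 3·5 = 15 ≡ 2 (mod 13).
Step 5: correct position 2: c_2 = r_2 − e = 8 − 2 ≡ 6 (mod 13). Hence c = [5, 6, 2, 11, 3].
  Check: interpolating c through the α_i gives m(x) = 7 + 8·x (degree < 2) with m(α_i) = c_i for every i, so c is indeed a codeword.


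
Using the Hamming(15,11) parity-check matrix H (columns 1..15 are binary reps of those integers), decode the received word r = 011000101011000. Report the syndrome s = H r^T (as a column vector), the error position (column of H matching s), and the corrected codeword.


s = (1, 0, 0, 0)^T, error position = 8, corrected codeword c = 011000111011000

Compute s = H r^T mod 2 one row at a time:
  s_1 = 0 + 1 + 0 + 1 + 1 + 0 + 0 + 0 = 3 ≡ 1 (mod 2).
  s_2 = 0 + 0 + 0 + 1 + 1 + 0 + 0 + 0 = 2 ≡ 0 (mod 2).
  s_3 = 1 + 1 + 0 + 1 + 0 + 1 + 0 + 0 = 4 ≡ 0 (mod 2).
  s_4 = 0 + 1 + 0 + 1 + 1 + 1 + 0 + 0 = 4 ≡ 0 (mod 2).
s = (1, 0, 0, 0)^T — this equals column 8 of H (binary 1000), so error is at position 8.
Correct: flip bit 8 of r = 011000101011000 to get c = 011000111011000.


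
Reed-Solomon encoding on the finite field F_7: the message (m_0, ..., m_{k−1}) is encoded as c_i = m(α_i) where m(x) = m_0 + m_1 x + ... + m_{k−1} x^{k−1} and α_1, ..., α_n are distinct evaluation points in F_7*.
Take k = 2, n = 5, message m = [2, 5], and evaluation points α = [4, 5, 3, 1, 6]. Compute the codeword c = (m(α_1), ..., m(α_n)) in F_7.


c = [1, 6, 3, 0, 4]

Message polynomial: m(x) = 2 + 5·x (mod 7).
For each evaluation point α_i, compute m(α_i) mod 7:
  α_1 = 4: Horner steps 5 → 1, so m(4) = 1.
  α_2 = 5: Horner steps 5 → 6, so m(5) = 6.
  α_3 = 3: Horner steps 5 → 3, so m(3) = 3.
  α_4 = 1: Horner steps 5 → 0, so m(1) = 0.
  α_5 = 6: Horner steps 5 → 4, so m(6) = 4.
Codeword c = [1, 6, 3, 0, 4] ∈ F_7^5.


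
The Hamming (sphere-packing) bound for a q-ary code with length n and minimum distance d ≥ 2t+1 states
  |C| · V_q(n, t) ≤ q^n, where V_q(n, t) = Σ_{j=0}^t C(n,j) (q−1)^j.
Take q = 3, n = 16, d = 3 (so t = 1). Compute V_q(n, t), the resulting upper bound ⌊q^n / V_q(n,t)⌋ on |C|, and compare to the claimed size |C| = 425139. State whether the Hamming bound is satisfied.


V_q(n, t) = 33, q^n = 43046721, Hamming bound = 1304446, |C| = 425139 ≤ bound (satisfied).

Step 1: Compute V_q(n, t) = Σ_{j=0}^1 C(n, j) (q−1)^j.
  j = 0: C(16,0)·(2)^0 = 1·1 = 1.
  j = 1: C(16,1)·(2)^1 = 16·2 = 32.
  V_q(n, t) = 1 + 32 = 33.
Step 2: q^n = 3^16 = 43046721.
Step 3: Hamming bound ⌊q^n / V_q(n,t)⌋ = ⌊43046721/33⌋ = 1304446.
Step 4: Compare |C| = 425139 to 1304446: satisfied.
The claimed |C| lies below the Hamming bound.


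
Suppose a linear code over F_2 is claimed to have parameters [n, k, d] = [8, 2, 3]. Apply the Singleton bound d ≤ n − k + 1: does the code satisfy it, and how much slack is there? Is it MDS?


Singleton RHS = n − k + 1 = 7, slack = 4, bound satisfied, not MDS.

Singleton bound: d ≤ n − k + 1.
Here n = 8, k = 2, so n − k + 1 = 7.
Given d = 3, check d ≤ 7: YES.
Slack = (n − k + 1) − d = 4.
The code is NOT MDS (slack = 4 > 0).
Description: the claimed parameters are [8, 2, 3]_2; such a code would be non-MDS.


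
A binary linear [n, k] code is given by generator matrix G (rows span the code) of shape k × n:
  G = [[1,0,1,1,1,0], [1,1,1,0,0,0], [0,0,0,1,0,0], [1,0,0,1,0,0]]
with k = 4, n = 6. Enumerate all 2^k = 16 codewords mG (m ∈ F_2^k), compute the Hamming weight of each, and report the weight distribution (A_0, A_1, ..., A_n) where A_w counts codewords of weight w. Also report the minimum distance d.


Weight distribution: A_0 = 1, A_1 = 2, A_2 = 4, A_3 = 6, A_4 = 3. Minimum distance d = 1.

Enumerate all 2^4 = 16 messages m ∈ F_2^4.
For each, compute codeword c = mG in F_2^6, then tally its weight.
  m = 0000 → c = 000000, weight = 0.
  m = 1000 → c = 101110, weight = 4.
  m = 0100 → c = 111000, weight = 3.
  m = 1100 → c = 010110, weight = 3.
  m = 0010 → c = 000100, weight = 1.
  m = 1010 → c = 101010, weight = 3.
  m = 0110 → c = 111100, weight = 4.
  m = 1110 → c = 010010, weight = 2.
  m = 0001 → c = 100100, weight = 2.
  m = 1001 → c = 001010, weight = 2.
  m = 0101 → c = 011100, weight = 3.
  m = 1101 → c = 110010, weight = 3.
  m = 0011 → c = 100000, weight = 1.
  m = 1011 → c = 001110, weight = 3.
  m = 0111 → c = 011000, weight = 2.
  m = 1111 → c = 110110, weight = 4.
Tally weights:
  weight 0: 1 codewords.
  weight 1: 2 codewords.
  weight 2: 4 codewords.
  weight 3: 6 codewords.
  weight 4: 3 codewords.
Minimum distance d = smallest w > 0 with A_w > 0 = 1.
Sanity: Σ A_w = 16 = 2^4 = 16 ✓.


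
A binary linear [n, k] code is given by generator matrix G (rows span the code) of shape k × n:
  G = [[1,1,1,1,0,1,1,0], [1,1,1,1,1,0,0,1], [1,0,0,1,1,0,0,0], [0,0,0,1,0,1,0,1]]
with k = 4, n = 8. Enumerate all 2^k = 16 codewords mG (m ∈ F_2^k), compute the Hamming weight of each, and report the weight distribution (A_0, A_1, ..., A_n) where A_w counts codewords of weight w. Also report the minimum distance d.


Weight distribution: A_0 = 1, A_2 = 1, A_3 = 4, A_4 = 3, A_5 = 4, A_6 = 3. Minimum distance d = 2.

Enumerate all 2^4 = 16 messages m ∈ F_2^4.
For each, compute codeword c = mG in F_2^8, then tally its weight.
  m = 0000 → c = 00000000, weight = 0.
  m = 1000 → c = 11110110, weight = 6.
  m = 0100 → c = 11111001, weight = 6.
  m = 1100 → c = 00001111, weight = 4.
  m = 0010 → c = 10011000, weight = 3.
  m = 1010 → c = 01101110, weight = 5.
  m = 0110 → c = 01100001, weight = 3.
  m = 1110 → c = 10010111, weight = 5.
  m = 0001 → c = 00010101, weight = 3.
  m = 1001 → c = 11100011, weight = 5.
  m = 0101 → c = 11101100, weight = 5.
  m = 1101 → c = 00011010, weight = 3.
  m = 0011 → c = 10001101, weight = 4.
  m = 1011 → c = 01111011, weight = 6.
  m = 0111 → c = 01110100, weight = 4.
  m = 1111 → c = 10000010, weight = 2.
Tally weights:
  weight 0: 1 codewords.
  weight 2: 1 codewords.
  weight 3: 4 codewords.
  weight 4: 3 codewords.
  weight 5: 4 codewords.
  weight 6: 3 codewords.
Minimum distance d = smallest w > 0 with A_w > 0 = 2.
Sanity: Σ A_w = 16 = 2^4 = 16 ✓.


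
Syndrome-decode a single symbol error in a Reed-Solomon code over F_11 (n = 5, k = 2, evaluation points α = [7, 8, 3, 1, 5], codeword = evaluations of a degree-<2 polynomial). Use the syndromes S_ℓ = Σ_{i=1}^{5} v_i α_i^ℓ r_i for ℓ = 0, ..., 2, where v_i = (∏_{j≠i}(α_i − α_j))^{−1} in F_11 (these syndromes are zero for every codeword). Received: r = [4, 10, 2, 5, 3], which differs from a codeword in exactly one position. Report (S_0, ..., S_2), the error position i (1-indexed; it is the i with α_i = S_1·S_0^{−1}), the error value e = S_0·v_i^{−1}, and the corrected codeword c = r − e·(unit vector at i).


S = (8, 8, 8), error at position 4, error magnitude e = 4, c = [4, 10, 2, 1, 3].

Step 1: column multipliers v_i = (∏_{j≠i}(α_i − α_j))^{−1} mod 11.
  i = 1 (α = 7): (7−8)(7−3)(7−1)(7−5) = (−1)·4·6·2 = −48 ≡ 7, so v_1 = 7^{−1} = 8 (mod 11).
  i = 2 (α = 8): (8−7)(8−3)(8−1)(8−5) = 1·5·7·3 = 105 ≡ 6, so v_2 = 6^{−1} = 2 (mod 11).
  i = 3 (α = 3): (3−7)(3−8)(3−1)(3−5) = (−4)·(−5)·2·(−2) = −80 ≡ 8, so v_3 = 8^{−1} = 7 (mod 11).
  i = 4 (α = 1): (1−7)(1−8)(1−3)(1−5) = (−6)·(−7)·(−2)·(−4) = 336 ≡ 6, so v_4 = 6^{−1} = 2 (mod 11).
  i = 5 (α = 5): (5−7)(5−8)(5−3)(5−1) = (−2)·(−3)·2·4 = 48 ≡ 4, so v_5 = 4^{−1} = 3 (mod 11).
  v = [8, 2, 7, 2, 3].
Step 2: syndromes of r = [4, 10, 2, 5, 3] (all sums mod 11).
  S_0 = Σ v_i r_i = 8·4 + 2·10 + 7·2 + 2·5 + 3·3 = 85 ≡ 8.
  S_1 = Σ v_i α_i r_i = 8·7·4 + 2·8·10 + 7·3·2 + 2·1·5 + 3·5·3 = 481 ≡ 8.
  α_i^2 mod 11 = [5, 9, 9, 1, 3].
  S_2 = Σ v_i α_i^2 r_i = 8·5·4 + 2·9·10 + 7·9·2 + 2·1·5 + 3·3·3 = 503 ≡ 8.
  S = (8, 8, 8) ≠ 0, so r is not a codeword (an error is present).
Step 3: locate the error. For a single error e at position i, S_ℓ = v_i·e·α_i^ℓ, so α_err = S_1/S_0.
  S_0^{−1} = 8^{−1} = 7 (mod 11), so α_err = 8·7 = 56 ≡ 1 = α_4. Error position i = 4.
  Consistency check: S_2/S_1 = 8·7 = 56 ≡ 1 = α_err ✓ (single-error assumption holds).
Step 4: error magnitude e = S_0/v_4 = S_0·∏_{j≠4}(α_4 − α_j) = 8·6 = 48 ≡ 4 (mod 11).
Step 5: correct position 4: c_4 = r_4 − e = 5 − 4 ≡ 1 (mod 11). Hence c = [4, 10, 2, 1, 3].
  Check: interpolating c through the α_i gives m(x) = 6 + 6·x (degree < 2) with m(α_i) = c_i for every i, so c is indeed a codeword.


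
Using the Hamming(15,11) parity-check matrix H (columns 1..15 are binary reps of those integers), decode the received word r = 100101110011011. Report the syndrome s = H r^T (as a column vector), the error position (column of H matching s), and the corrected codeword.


s = (1, 0, 1, 0)^T, error position = 10, corrected codeword c = 100101110111011

Compute s = H r^T mod 2 one row at a time:
  s_1 = 1 + 0 + 0 + 1 + 1 + 0 + 1 + 1 = 5 ≡ 1 (mod 2).
  s_2 = 1 + 0 + 1 + 1 + 1 + 0 + 1 + 1 = 6 ≡ 0 (mod 2).
  s_3 = 0 + 0 + 1 + 1 + 0 + 1 + 1 + 1 = 5 ≡ 1 (mod 2).
  s_4 = 1 + 0 + 0 + 1 + 0 + 1 + 0 + 1 = 4 ≡ 0 (mod 2).
s = (1, 0, 1, 0)^T — this equals column 10 of H (binary 1010), so error is at position 10.
Correct: flip bit 10 of r = 100101110011011 to get c = 100101110111011.


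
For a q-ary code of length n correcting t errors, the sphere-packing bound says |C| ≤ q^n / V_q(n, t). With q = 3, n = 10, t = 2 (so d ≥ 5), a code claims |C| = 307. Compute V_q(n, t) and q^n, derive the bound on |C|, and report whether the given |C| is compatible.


V_q(n, t) = 201, q^n = 59049, Hamming bound = 293, |C| = 307 > bound (violated).

Step 1: Compute V_q(n, t) = Σ_{j=0}^2 C(n, j) (q−1)^j.
  j = 0: C(10,0)·(2)^0 = 1·1 = 1.
  j = 1: C(10,1)·(2)^1 = 10·2 = 20.
  j = 2: C(10,2)·(2)^2 = 45·4 = 180.
  V_q(n, t) = 1 + 20 + 180 = 201.
Step 2: q^n = 3^10 = 59049.
Step 3: Hamming bound ⌊q^n / V_q(n,t)⌋ = ⌊59049/201⌋ = 293.
Step 4: Compare |C| = 307 to 293: violated.
The claimed |C| lies above the Hamming bound, so no 3-ary code of length 10 with d ≥ 5 can have 307 codewords.


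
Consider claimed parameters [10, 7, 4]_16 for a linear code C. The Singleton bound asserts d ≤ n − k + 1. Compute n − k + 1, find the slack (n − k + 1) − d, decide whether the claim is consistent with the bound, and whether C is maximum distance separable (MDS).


Singleton RHS = n − k + 1 = 4, slack = 0, bound satisfied, MDS.

Singleton bound: d ≤ n − k + 1.
Here n = 10, k = 7, so n − k + 1 = 4.
Given d = 4, check d ≤ 4: YES.
Slack = (n − k + 1) − d = 0.
The code is MDS (slack = 0).
Description: the claimed parameters are [10, 7, 4]_16; such a code would be MDS (meets Singleton bound).


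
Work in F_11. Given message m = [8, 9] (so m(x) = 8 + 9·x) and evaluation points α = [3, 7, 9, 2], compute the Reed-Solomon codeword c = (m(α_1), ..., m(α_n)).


c = [2, 5, 1, 4]

Message polynomial: m(x) = 8 + 9·x (mod 11).
For each evaluation point α_i, compute m(α_i) mod 11:
  α_1 = 3: Horner steps 9 → 2, so m(3) = 2.
  α_2 = 7: Horner steps 9 → 5, so m(7) = 5.
  α_3 = 9: Horner steps 9 → 1, so m(9) = 1.
  α_4 = 2: Horner steps 9 → 4, so m(2) = 4.
Codeword c = [2, 5, 1, 4] ∈ F_11^4.


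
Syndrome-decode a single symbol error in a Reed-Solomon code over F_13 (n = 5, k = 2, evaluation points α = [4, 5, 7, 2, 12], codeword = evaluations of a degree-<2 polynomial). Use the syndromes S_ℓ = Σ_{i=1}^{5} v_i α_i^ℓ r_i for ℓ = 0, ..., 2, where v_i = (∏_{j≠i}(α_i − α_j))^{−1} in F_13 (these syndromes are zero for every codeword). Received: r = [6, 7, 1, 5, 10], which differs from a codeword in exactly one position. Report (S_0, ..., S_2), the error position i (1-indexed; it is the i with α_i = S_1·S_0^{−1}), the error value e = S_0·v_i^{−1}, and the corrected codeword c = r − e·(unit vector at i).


S = (11, 3, 2), error at position 2, error magnitude e = 7, c = [6, 0, 1, 5, 10].

Step 1: column multipliers v_i = (∏_{j≠i}(α_i − α_j))^{−1} mod 13.
  i = 1 (α = 4): (4−5)(4−7)(4−2)(4−12) = (−1)·(−3)·2·(−8) = −48 ≡ 4, so v_1 = 4^{−1} = 10 (mod 13).
  i = 2 (α = 5): (5−4)(5−7)(5−2)(5−12) = 1·(−2)·3·(−7) = 42 ≡ 3, so v_2 = 3^{−1} = 9 (mod 13).
  i = 3 (α = 7): (7−4)(7−5)(7−2)(7−12) = 3·2·5·(−5) = −150 ≡ 6, so v_3 = 6^{−1} = 11 (mod 13).
  i = 4 (α = 2): (2−4)(2−5)(2−7)(2−12) = (−2)·(−3)·(−5)·(−10) = 300 ≡ 1, so v_4 = 1^{−1} = 1 (mod 13).
  i = 5 (α = 12): (12−4)(12−5)(12−7)(12−2) = 8·7·5·10 = 2800 ≡ 5, so v_5 = 5^{−1} = 8 (mod 13).
  v = [10, 9, 11, 1, 8].
Step 2: syndromes of r = [6, 7, 1, 5, 10] (all sums mod 13).
  S_0 = Σ v_i r_i = 10·6 + 9·7 + 11·1 + 1·5 + 8·10 = 219 ≡ 11.
  S_1 = Σ v_i α_i r_i = 10·4·6 + 9·5·7 + 11·7·1 + 1·2·5 + 8·12·10 = 1602 ≡ 3.
  α_i^2 mod 13 = [3, 12, 10, 4, 1].
  S_2 = Σ v_i α_i^2 r_i = 10·3·6 + 9·12·7 + 11·10·1 + 1·4·5 + 8·1·10 = 1146 ≡ 2.
  S = (11, 3, 2) ≠ 0, so r is not a codeword (an error is present).
Step 3: locate the error. For a single error e at position i, S_ℓ = v_i·e·α_i^ℓ, so α_err = S_1/S_0.
  S_0^{−1} = 11^{−1} = 6 (mod 13), so α_err = 3·6 = 18 ≡ 5 = α_2. Error position i = 2.
  Consistency check: S_2/S_1 = 2·9 = 18 ≡ 5 = α_err ✓ (single-error assumption holds).
Step 4: error magnitude e = S_0/v_2 = S_0·∏_{j≠2}(α_2 − α_j) = 11·3 = 33 ≡ 7 (mod 13).
Step 5: correct position 2: c_2 = r_2 − e = 7 − 7 ≡ 0 (mod 13). Hence c = [6, 0, 1, 5, 10].
  Check: interpolating c through the α_i gives m(x) = 4 + 7·x (degree < 2) with m(α_i) = c_i for every i, so c is indeed a codeword.


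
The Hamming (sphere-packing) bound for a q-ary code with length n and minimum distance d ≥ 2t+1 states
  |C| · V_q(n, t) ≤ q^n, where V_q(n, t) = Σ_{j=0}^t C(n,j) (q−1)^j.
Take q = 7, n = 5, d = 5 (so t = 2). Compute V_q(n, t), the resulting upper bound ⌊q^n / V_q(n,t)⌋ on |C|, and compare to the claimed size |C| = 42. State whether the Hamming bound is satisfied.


V_q(n, t) = 391, q^n = 16807, Hamming bound = 42, |C| = 42 ≤ bound (satisfied).

Step 1: Compute V_q(n, t) = Σ_{j=0}^2 C(n, j) (q−1)^j.
  j = 0: C(5,0)·(6)^0 = 1·1 = 1.
  j = 1: C(5,1)·(6)^1 = 5·6 = 30.
  j = 2: C(5,2)·(6)^2 = 10·36 = 360.
  V_q(n, t) = 1 + 30 + 360 = 391.
Step 2: q^n = 7^5 = 16807.
Step 3: Hamming bound ⌊q^n / V_q(n,t)⌋ = ⌊16807/391⌋ = 42.
Step 4: Compare |C| = 42 to 42: satisfied.
The claimed |C| lies at the Hamming bound (tight).


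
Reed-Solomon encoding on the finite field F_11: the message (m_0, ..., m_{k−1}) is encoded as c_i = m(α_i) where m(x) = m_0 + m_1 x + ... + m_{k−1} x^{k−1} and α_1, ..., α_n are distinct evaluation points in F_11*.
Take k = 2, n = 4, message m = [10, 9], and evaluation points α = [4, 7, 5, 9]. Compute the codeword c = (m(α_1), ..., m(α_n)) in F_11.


c = [2, 7, 0, 3]

Message polynomial: m(x) = 10 + 9·x (mod 11).
For each evaluation point α_i, compute m(α_i) mod 11:
  α_1 = 4: Horner steps 9 → 2, so m(4) = 2.
  α_2 = 7: Horner steps 9 → 7, so m(7) = 7.
  α_3 = 5: Horner steps 9 → 0, so m(5) = 0.
  α_4 = 9: Horner steps 9 → 3, so m(9) = 3.
Codeword c = [2, 7, 0, 3] ∈ F_11^4.


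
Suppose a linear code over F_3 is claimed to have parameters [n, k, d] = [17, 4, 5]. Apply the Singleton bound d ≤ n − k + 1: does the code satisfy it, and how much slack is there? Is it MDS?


Singleton RHS = n − k + 1 = 14, slack = 9, bound satisfied, not MDS.

Singleton bound: d ≤ n − k + 1.
Here n = 17, k = 4, so n − k + 1 = 14.
Given d = 5, check d ≤ 14: YES.
Slack = (n − k + 1) − d = 9.
The code is NOT MDS (slack = 9 > 0).
Description: the claimed parameters are [17, 4, 5]_3; such a code would be non-MDS.


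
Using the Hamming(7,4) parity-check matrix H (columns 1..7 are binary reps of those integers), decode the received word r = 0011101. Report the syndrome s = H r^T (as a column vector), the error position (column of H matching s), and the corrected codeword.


s = (1, 0, 1)^T, error position = 5, corrected codeword c = 0011001

Compute s = H r^T mod 2 one row at a time:
  s_1 = 1 + 1 + 0 + 1 = 3 ≡ 1 (mod 2).
  s_2 = 0 + 1 + 0 + 1 = 2 ≡ 0 (mod 2).
  s_3 = 0 + 1 + 1 + 1 = 3 ≡ 1 (mod 2).
s = (1, 0, 1)^T — this equals column 5 of H (binary 101), so error is at position 5.
Correct: flip bit 5 of r = 0011101 to get c = 0011001.
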